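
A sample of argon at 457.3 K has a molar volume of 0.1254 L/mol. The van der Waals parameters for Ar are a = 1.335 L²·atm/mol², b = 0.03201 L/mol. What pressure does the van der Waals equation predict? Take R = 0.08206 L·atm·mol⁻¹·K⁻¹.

P ≈ 316.9 atm

P = RT/(V_m − b) − a/V_m²
RT/(V_m − b) = (0.08206)(457.3)/(0.1254 − 0.03201) = 37.526/0.093390 = 401.82 atm
a/V_m² = 1.335/(0.1254)² = 84.896 atm
P = 401.82 − 84.896 = 316.9 atm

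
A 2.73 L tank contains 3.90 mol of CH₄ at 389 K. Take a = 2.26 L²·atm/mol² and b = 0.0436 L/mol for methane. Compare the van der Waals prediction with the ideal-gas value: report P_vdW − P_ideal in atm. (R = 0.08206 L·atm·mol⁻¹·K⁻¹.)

Ideal: P_ideal = nRT/V = (3.90)(0.08206)(389)/2.73 = 45.6019 atm
vdW: P = nRT/(V − nb) − a n²/V² = 124.493/2.55996 − 34.3746/7.45290 = 48.6308 − 4.61224 = 44.0186 atm
ΔP = 44.0186 − 45.6019 = -1.583 atm

ΔP ≈ -1.583 atm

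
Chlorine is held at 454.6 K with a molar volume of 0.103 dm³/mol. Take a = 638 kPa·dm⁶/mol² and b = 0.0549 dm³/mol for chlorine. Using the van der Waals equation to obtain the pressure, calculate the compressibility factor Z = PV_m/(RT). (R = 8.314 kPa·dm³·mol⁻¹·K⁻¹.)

P = RT/(V_m − b) − a/V_m² = (8.314)(454.6)/(0.103 − 0.0549) − 638/(0.103)²
  = 3779.5/0.048100 − 60138 = 78576 − 60138 = 18438 kPa
Z = PV_m/(RT) = (18438)(0.103)/((8.314)(454.6)) = 1899.1/3779.5 = 0.5025

Z ≈ 0.5025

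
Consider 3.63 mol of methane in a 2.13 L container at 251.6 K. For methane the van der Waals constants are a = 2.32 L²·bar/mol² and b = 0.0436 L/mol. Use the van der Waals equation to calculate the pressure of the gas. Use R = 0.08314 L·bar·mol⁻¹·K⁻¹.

P ≈ 31.77 bar

P = nRT/(V − nb) − a n²/V²
nRT/(V − nb) = (3.63)(0.08314)(251.6)/(2.13 − 3.63×0.0436) = 75.932/1.9717 = 38.511 bar
a n²/V² = (2.32)(3.63)²/(2.13)² = 6.7382 bar
P = 38.511 − 6.7382 = 31.77 bar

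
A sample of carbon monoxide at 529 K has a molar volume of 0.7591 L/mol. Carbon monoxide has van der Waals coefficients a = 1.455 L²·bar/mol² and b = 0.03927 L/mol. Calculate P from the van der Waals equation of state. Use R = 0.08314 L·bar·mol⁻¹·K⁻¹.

P ≈ 58.57 bar

P = RT/(V_m − b) − a/V_m²
RT/(V_m − b) = (0.08314)(529)/(0.7591 − 0.03927) = 43.981/0.71983 = 61.099 bar
a/V_m² = 1.455/(0.7591)² = 2.5250 bar
P = 61.099 − 2.5250 = 58.57 bar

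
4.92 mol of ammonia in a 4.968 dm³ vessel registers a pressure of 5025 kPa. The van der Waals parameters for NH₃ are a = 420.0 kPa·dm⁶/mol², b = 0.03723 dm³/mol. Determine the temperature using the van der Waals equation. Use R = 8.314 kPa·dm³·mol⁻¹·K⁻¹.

T = (P + a n²/V²)(V − nb)/(nR)
P + a n²/V² = 5025 + (420.0)(4.92)²/(4.968)² = 5436.9 kPa
V − nb = 4.968 − (4.92)(0.03723) = 4.7848 dm³
T = (5436.9)(4.7848)/((4.92)(8.314)) = 636.0 K

T ≈ 636.0 K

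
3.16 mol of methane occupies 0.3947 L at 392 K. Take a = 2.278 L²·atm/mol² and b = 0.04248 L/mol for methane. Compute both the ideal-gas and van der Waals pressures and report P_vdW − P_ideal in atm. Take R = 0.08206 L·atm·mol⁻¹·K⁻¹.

Ideal: P_ideal = nRT/V = (3.16)(0.08206)(392)/0.3947 = 257.536 atm
vdW: P = nRT/(V − nb) − a n²/V² = 101.649/0.260463 − 22.7472/0.155788 = 390.263 − 146.014 = 244.249 atm
ΔP = 244.249 − 257.536 = -13.29 atm

ΔP ≈ -13.29 atm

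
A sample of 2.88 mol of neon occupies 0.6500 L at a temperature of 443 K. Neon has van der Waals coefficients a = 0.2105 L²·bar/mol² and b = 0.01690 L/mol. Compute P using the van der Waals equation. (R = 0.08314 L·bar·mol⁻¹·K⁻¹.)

P ≈ 172.3 bar

P = nRT/(V − nb) − a n²/V²
nRT/(V − nb) = (2.88)(0.08314)(443)/(0.6500 − 2.88×0.01690) = 106.07/0.60133 = 176.39 bar
a n²/V² = (0.2105)(2.88)²/(0.6500)² = 4.1325 bar
P = 176.39 − 4.1325 = 172.3 bar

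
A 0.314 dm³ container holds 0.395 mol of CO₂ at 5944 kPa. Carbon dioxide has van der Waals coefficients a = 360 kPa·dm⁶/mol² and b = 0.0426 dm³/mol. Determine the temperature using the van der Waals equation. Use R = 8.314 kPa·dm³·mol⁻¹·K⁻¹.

T ≈ 589.4 K

T = (P + a n²/V²)(V − nb)/(nR)
P + a n²/V² = 5944 + (360)(0.395)²/(0.314)² = 6513.7 kPa
V − nb = 0.314 − (0.395)(0.0426) = 0.29717 dm³
T = (6513.7)(0.29717)/((0.395)(8.314)) = 589.4 K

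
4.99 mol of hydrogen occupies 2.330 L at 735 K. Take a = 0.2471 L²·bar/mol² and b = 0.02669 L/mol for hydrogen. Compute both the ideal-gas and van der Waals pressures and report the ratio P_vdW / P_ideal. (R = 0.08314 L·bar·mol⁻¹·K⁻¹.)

Ideal: P_ideal = nRT/V = (4.99)(0.08314)(735)/2.330 = 130.871 bar
vdW: P = nRT/(V − nb) − a n²/V² = 304.928/2.19682 − 6.15281/5.42890 = 138.804 − 1.13334 = 137.671 bar
Ratio = 137.671/130.871 = 1.052

P_vdW / P_ideal ≈ 1.052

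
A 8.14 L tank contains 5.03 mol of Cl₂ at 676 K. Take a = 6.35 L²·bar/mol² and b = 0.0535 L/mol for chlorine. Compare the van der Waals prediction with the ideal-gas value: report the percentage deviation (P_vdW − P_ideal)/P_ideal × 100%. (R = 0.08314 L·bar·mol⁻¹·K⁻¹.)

Ideal: P_ideal = nRT/V = (5.03)(0.08314)(676)/8.14 = 34.7296 bar
vdW: P = nRT/(V − nb) − a n²/V² = 282.699/7.87090 − 160.661/66.2596 = 35.9170 − 2.42472 = 33.4923 bar
% deviation = (33.4923 − 34.7296)/34.7296 × 100% = -3.56%

-3.56 %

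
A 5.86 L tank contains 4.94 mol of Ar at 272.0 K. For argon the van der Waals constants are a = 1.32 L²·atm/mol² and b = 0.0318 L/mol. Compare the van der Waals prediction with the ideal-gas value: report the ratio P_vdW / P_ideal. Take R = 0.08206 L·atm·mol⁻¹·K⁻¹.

P_vdW / P_ideal ≈ 0.9777

Ideal: P_ideal = nRT/V = (4.94)(0.08206)(272.0)/5.86 = 18.8161 atm
vdW: P = nRT/(V − nb) − a n²/V² = 110.262/5.70291 − 32.2128/34.3396 = 19.3343 − 0.938066 = 18.3962 atm
Ratio = 18.3962/18.8161 = 0.9777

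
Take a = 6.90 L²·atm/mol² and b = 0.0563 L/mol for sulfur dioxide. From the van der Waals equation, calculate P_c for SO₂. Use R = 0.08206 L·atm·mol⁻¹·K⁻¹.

P_c ≈ 80.62 atm

For a van der Waals gas, P_c = a/(27b²).
P_c = 6.90/(27×(0.0563)²) = 6.90/0.085582 = 80.62 atm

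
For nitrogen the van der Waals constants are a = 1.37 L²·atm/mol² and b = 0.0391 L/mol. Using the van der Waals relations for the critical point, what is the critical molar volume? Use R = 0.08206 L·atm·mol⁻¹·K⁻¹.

For a van der Waals gas, V_m,c = 3b.
V_m,c = 3×0.0391 = 0.1173 L/mol

V_m,c ≈ 0.1173 L/mol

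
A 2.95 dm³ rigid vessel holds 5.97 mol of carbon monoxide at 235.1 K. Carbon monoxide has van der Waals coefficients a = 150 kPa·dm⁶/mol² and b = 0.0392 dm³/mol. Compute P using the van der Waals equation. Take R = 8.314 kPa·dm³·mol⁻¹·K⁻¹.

P = nRT/(V − nb) − a n²/V²
nRT/(V − nb) = (5.97)(8.314)(235.1)/(2.95 − 5.97×0.0392) = 11669/2.7160 = 4296.4 kPa
a n²/V² = (150)(5.97)²/(2.95)² = 614.32 kPa
P = 4296.4 − 614.32 = 3682 kPa

P ≈ 3682 kPa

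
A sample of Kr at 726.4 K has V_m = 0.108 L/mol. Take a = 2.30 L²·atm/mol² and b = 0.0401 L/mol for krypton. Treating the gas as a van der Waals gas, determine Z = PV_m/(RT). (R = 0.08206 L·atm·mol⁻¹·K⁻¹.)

P = RT/(V_m − b) − a/V_m² = (0.08206)(726.4)/(0.108 − 0.0401) − 2.30/(0.108)²
  = 59.608/0.067900 − 197.19 = 877.88 − 197.19 = 680.69 atm
Z = PV_m/(RT) = (680.69)(0.108)/((0.08206)(726.4)) = 73.515/59.608 = 1.233

Z ≈ 1.233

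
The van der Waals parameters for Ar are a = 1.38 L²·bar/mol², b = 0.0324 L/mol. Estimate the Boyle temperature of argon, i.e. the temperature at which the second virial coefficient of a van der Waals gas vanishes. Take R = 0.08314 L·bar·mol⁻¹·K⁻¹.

For a van der Waals gas the second virial coefficient B₂ = b − a/(RT) vanishes at T_B = a/(Rb).
T_B = 1.38/(0.08314×0.0324) = 1.38/0.0026937 = 512.3 K

T_B ≈ 512.3 K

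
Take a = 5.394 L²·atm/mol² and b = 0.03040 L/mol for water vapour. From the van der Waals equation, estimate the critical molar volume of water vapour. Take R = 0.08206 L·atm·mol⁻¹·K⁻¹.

For a van der Waals gas, V_m,c = 3b.
V_m,c = 3×0.03040 = 0.09120 L/mol

V_m,c ≈ 0.09120 L/mol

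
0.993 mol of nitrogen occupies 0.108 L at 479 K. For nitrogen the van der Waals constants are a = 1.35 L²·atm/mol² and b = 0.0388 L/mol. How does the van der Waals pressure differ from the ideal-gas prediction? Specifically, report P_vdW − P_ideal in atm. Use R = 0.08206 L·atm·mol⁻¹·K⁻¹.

Ideal: P_ideal = nRT/V = (0.993)(0.08206)(479)/0.108 = 361.404 atm
vdW: P = nRT/(V − nb) − a n²/V² = 39.0316/0.0694716 − 1.33117/0.0116640 = 561.835 − 114.126 = 447.709 atm
ΔP = 447.709 − 361.404 = 86.31 atm

ΔP ≈ 86.31 atm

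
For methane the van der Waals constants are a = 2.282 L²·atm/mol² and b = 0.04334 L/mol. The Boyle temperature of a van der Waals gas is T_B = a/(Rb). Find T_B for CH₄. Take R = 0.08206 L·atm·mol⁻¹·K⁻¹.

T_B ≈ 641.6 K

For a van der Waals gas the second virial coefficient B₂ = b − a/(RT) vanishes at T_B = a/(Rb).
T_B = 2.282/(0.08206×0.04334) = 2.282/0.0035565 = 641.6 K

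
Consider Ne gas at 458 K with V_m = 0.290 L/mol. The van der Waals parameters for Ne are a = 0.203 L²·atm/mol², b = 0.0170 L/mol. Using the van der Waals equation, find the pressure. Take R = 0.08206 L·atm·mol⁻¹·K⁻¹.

P ≈ 135.3 atm

P = RT/(V_m − b) − a/V_m²
RT/(V_m − b) = (0.08206)(458)/(0.290 − 0.0170) = 37.583/0.27300 = 137.67 atm
a/V_m² = 0.203/(0.290)² = 2.4138 atm
P = 137.67 − 2.4138 = 135.3 atm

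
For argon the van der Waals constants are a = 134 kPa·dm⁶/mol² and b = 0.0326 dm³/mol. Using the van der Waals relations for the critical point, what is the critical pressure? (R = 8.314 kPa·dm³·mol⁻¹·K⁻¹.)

For a van der Waals gas, P_c = a/(27b²).
P_c = 134/(27×(0.0326)²) = 134/0.028695 = 4670 kPa

P_c ≈ 4670 kPa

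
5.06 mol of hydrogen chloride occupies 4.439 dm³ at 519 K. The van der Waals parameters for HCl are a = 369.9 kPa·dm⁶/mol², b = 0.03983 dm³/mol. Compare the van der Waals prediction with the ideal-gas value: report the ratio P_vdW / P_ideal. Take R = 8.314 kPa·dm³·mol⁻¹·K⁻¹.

Ideal: P_ideal = nRT/V = (5.06)(8.314)(519)/4.439 = 4918.61 kPa
vdW: P = nRT/(V − nb) − a n²/V² = 21833.7/4.23746 − 9470.77/19.7047 = 5152.54 − 480.635 = 4671.91 kPa
Ratio = 4671.91/4918.61 = 0.9498

P_vdW / P_ideal ≈ 0.9498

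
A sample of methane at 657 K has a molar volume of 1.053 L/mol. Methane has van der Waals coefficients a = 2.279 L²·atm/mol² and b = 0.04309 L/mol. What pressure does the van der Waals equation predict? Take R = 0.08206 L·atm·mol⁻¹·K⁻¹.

P = RT/(V_m − b) − a/V_m²
RT/(V_m − b) = (0.08206)(657)/(1.053 − 0.04309) = 53.913/1.0099 = 53.384 atm
a/V_m² = 2.279/(1.053)² = 2.0554 atm
P = 53.384 − 2.0554 = 51.33 atm

P ≈ 51.33 atm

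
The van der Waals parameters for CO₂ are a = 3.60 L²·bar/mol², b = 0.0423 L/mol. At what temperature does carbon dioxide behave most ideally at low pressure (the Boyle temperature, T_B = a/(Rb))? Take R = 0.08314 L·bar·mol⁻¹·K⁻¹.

T_B ≈ 1024 K

For a van der Waals gas the second virial coefficient B₂ = b − a/(RT) vanishes at T_B = a/(Rb).
T_B = 3.60/(0.08314×0.0423) = 3.60/0.0035168 = 1024 K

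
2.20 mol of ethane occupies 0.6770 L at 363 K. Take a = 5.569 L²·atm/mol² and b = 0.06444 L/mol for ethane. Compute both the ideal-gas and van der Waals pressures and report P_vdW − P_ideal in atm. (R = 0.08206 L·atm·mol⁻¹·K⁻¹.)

ΔP ≈ -33.17 atm

Ideal: P_ideal = nRT/V = (2.20)(0.08206)(363)/0.6770 = 96.7993 atm
vdW: P = nRT/(V − nb) − a n²/V² = 65.5331/0.535232 − 26.9540/0.458329 = 122.439 − 58.8093 = 63.630 atm
ΔP = 63.630 − 96.7993 = -33.17 atm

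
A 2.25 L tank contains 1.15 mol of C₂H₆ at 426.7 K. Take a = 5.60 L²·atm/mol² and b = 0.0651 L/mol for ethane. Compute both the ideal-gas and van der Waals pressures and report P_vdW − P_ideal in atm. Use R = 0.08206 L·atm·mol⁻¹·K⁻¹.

ΔP ≈ -0.847 atm

Ideal: P_ideal = nRT/V = (1.15)(0.08206)(426.7)/2.25 = 17.8966 atm
vdW: P = nRT/(V − nb) − a n²/V² = 40.2673/2.17514 − 7.40600/5.06250 = 18.5125 − 1.46291 = 17.0496 atm
ΔP = 17.0496 − 17.8966 = -0.847 atm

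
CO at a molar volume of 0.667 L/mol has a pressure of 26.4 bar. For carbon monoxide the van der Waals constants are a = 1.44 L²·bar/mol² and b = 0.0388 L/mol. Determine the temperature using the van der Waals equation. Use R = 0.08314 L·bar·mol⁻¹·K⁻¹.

T ≈ 223.9 K

T = (P + a/V_m²)(V_m − b)/R
P + a/V_m² = 26.4 + 1.44/(0.667)² = 29.637 bar
V_m − b = 0.667 − 0.0388 = 0.62820 L/mol
T = (29.637)(0.62820)/0.08314 = 223.9 K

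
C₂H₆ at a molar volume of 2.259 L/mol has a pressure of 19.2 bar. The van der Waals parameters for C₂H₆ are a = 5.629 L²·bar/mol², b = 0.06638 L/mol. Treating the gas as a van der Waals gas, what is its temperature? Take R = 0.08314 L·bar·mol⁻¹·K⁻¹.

T ≈ 535.4 K

T = (P + a/V_m²)(V_m − b)/R
P + a/V_m² = 19.2 + 5.629/(2.259)² = 20.303 bar
V_m − b = 2.259 − 0.06638 = 2.1926 L/mol
T = (20.303)(2.1926)/0.08314 = 535.4 K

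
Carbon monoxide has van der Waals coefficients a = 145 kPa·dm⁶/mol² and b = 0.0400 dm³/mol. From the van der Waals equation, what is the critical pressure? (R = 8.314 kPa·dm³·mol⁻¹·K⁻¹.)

P_c ≈ 3356 kPa

For a van der Waals gas, P_c = a/(27b²).
P_c = 145/(27×(0.0400)²) = 145/0.043200 = 3356 kPa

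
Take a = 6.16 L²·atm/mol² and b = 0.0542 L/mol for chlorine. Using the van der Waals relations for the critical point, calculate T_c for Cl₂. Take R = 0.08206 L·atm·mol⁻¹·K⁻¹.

For a van der Waals gas, T_c = 8a/(27Rb).
T_c = 8×6.16/(27×0.08206×0.0542) = 49.280/0.12009 = 410.4 K

T_c ≈ 410.4 K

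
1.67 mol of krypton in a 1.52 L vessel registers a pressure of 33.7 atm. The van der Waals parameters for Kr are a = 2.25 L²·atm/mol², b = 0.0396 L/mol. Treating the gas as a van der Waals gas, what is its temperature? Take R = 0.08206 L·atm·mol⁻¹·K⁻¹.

T = (P + a n²/V²)(V − nb)/(nR)
P + a n²/V² = 33.7 + (2.25)(1.67)²/(1.52)² = 36.416 atm
V − nb = 1.52 − (1.67)(0.0396) = 1.4539 L
T = (36.416)(1.4539)/((1.67)(0.08206)) = 386.3 K

T ≈ 386.3 K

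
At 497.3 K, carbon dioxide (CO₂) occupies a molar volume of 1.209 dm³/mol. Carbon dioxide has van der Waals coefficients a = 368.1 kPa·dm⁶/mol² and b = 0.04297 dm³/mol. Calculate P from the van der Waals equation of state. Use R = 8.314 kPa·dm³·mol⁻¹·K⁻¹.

P ≈ 3294 kPa

P = RT/(V_m − b) − a/V_m²
RT/(V_m − b) = (8.314)(497.3)/(1.209 − 0.04297) = 4134.6/1.1660 = 3546.0 kPa
a/V_m² = 368.1/(1.209)² = 251.83 kPa
P = 3546.0 − 251.83 = 3294 kPa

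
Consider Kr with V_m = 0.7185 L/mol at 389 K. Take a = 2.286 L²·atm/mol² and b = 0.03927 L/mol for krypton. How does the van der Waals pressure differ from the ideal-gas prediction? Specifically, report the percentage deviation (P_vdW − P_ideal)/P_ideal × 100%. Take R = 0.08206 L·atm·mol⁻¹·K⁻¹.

-4.19 %

Ideal: P_ideal = RT/V_m = (0.08206)(389)/0.7185 = 44.4278 atm
vdW: P = RT/(V_m − b) − a/V_m² = 31.9213/0.679230 − 2.286/0.516242 = 46.9963 − 4.42816 = 42.5681 atm
% deviation = (42.5681 − 44.4278)/44.4278 × 100% = -4.19%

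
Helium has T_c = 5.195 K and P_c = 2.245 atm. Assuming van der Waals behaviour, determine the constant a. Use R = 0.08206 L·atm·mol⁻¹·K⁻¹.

a ≈ 0.03415 L²·atm/mol²

From T_c = 8a/(27Rb) and P_c = a/(27b²): a = 27 R² T_c²/(64 P_c).
a = 27×(0.08206)²×(5.195)²/(64×2.245) = 4.9068/143.68 = 0.03415 L²·atm/mol²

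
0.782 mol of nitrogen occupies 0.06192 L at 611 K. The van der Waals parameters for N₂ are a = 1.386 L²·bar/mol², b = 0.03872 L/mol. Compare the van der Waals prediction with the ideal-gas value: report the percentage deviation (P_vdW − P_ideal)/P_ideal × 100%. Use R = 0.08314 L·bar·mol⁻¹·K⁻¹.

61.24 %

Ideal: P_ideal = nRT/V = (0.782)(0.08314)(611)/0.06192 = 641.545 bar
vdW: P = nRT/(V − nb) − a n²/V² = 39.7245/0.0316410 − 0.847572/0.00383409 = 1255.48 − 221.062 = 1034.42 bar
% deviation = (1034.42 − 641.545)/641.545 × 100% = 61.24%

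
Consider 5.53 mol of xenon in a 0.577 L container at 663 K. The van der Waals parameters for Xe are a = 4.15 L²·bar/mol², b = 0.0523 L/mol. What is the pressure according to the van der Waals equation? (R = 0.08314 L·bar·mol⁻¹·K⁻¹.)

P ≈ 678.0 bar

P = nRT/(V − nb) − a n²/V²
nRT/(V − nb) = (5.53)(0.08314)(663)/(0.577 − 5.53×0.0523) = 304.82/0.28778 = 1059.2 bar
a n²/V² = (4.15)(5.53)²/(0.577)² = 381.19 bar
P = 1059.2 − 381.19 = 678.0 bar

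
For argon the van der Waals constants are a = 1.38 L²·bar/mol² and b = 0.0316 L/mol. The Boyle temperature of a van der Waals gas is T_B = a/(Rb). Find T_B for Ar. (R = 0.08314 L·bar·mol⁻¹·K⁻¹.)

For a van der Waals gas the second virial coefficient B₂ = b − a/(RT) vanishes at T_B = a/(Rb).
T_B = 1.38/(0.08314×0.0316) = 1.38/0.0026272 = 525.3 K

T_B ≈ 525.3 K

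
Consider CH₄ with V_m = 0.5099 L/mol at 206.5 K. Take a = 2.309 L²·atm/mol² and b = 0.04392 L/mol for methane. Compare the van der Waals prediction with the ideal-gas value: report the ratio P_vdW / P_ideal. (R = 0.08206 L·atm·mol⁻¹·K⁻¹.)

Ideal: P_ideal = RT/V_m = (0.08206)(206.5)/0.5099 = 33.2328 atm
vdW: P = RT/(V_m − b) − a/V_m² = 16.9454/0.465980 − 2.309/0.259998 = 36.3651 − 8.88084 = 27.4843 atm
Ratio = 27.4843/33.2328 = 0.8270

P_vdW / P_ideal ≈ 0.8270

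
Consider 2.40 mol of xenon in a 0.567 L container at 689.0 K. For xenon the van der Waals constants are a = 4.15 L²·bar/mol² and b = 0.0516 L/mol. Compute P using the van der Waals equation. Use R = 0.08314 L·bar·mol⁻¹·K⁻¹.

P ≈ 235.9 bar

P = nRT/(V − nb) − a n²/V²
nRT/(V − nb) = (2.40)(0.08314)(689.0)/(0.567 − 2.40×0.0516) = 137.48/0.44316 = 310.23 bar
a n²/V² = (4.15)(2.40)²/(0.567)² = 74.354 bar
P = 310.23 − 74.354 = 235.9 bar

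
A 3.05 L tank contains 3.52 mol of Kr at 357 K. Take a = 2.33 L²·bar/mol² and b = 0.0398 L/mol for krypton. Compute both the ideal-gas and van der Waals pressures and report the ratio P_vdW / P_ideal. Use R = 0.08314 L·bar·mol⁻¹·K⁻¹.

P_vdW / P_ideal ≈ 0.9575

Ideal: P_ideal = nRT/V = (3.52)(0.08314)(357)/3.05 = 34.2548 bar
vdW: P = nRT/(V − nb) − a n²/V² = 104.477/2.90990 − 28.8696/9.30250 = 35.9040 − 3.10342 = 32.8006 bar
Ratio = 32.8006/34.2548 = 0.9575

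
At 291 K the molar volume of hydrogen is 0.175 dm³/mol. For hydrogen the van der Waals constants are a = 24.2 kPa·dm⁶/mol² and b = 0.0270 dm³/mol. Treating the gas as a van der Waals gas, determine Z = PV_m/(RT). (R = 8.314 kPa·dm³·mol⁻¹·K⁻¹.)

Z ≈ 1.125

P = RT/(V_m − b) − a/V_m² = (8.314)(291)/(0.175 − 0.0270) − 24.2/(0.175)²
  = 2419.4/0.14800 − 790.20 = 16347 − 790.20 = 15557 kPa
Z = PV_m/(RT) = (15557)(0.175)/((8.314)(291)) = 2722.5/2419.4 = 1.125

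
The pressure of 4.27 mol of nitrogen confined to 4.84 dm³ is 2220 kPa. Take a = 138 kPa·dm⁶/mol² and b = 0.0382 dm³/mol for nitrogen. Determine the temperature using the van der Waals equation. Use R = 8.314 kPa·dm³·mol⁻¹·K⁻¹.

T = (P + a n²/V²)(V − nb)/(nR)
P + a n²/V² = 2220 + (138)(4.27)²/(4.84)² = 2327.4 kPa
V − nb = 4.84 − (4.27)(0.0382) = 4.6769 dm³
T = (2327.4)(4.6769)/((4.27)(8.314)) = 306.6 K

T ≈ 306.6 K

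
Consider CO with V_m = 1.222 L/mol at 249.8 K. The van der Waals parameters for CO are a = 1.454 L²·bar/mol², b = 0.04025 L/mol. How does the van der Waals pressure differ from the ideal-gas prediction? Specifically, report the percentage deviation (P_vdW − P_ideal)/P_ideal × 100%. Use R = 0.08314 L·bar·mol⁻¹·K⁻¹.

-2.32 %

Ideal: P_ideal = RT/V_m = (0.08314)(249.8)/1.222 = 16.9954 bar
vdW: P = RT/(V_m − b) − a/V_m² = 20.7684/1.18175 − 1.454/1.49328 = 17.5743 − 0.973695 = 16.6006 bar
% deviation = (16.6006 − 16.9954)/16.9954 × 100% = -2.32%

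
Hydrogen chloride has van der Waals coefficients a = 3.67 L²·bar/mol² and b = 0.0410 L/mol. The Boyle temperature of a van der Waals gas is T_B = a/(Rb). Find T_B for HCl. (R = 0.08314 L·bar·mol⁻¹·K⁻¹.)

T_B ≈ 1077 K

For a van der Waals gas the second virial coefficient B₂ = b − a/(RT) vanishes at T_B = a/(Rb).
T_B = 3.67/(0.08314×0.0410) = 3.67/0.0034087 = 1077 K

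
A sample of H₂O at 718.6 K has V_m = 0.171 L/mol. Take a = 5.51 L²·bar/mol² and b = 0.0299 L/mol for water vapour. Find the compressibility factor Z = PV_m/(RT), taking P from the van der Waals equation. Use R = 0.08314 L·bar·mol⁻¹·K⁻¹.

P = RT/(V_m − b) − a/V_m² = (0.08314)(718.6)/(0.171 − 0.0299) − 5.51/(0.171)²
  = 59.744/0.14110 − 188.43 = 423.42 − 188.43 = 234.99 bar
Z = PV_m/(RT) = (234.99)(0.171)/((0.08314)(718.6)) = 40.183/59.744 = 0.6726

Z ≈ 0.6726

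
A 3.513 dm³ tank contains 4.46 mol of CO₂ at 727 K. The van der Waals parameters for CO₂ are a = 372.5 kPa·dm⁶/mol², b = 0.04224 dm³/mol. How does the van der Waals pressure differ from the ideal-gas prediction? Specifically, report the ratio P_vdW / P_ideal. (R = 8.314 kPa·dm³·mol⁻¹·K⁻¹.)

P_vdW / P_ideal ≈ 0.9784

Ideal: P_ideal = nRT/V = (4.46)(8.314)(727)/3.513 = 7673.64 kPa
vdW: P = nRT/(V − nb) − a n²/V² = 26957.5/3.32461 − 7409.62/12.3412 = 8108.47 − 600.397 = 7508.07 kPa
Ratio = 7508.07/7673.64 = 0.9784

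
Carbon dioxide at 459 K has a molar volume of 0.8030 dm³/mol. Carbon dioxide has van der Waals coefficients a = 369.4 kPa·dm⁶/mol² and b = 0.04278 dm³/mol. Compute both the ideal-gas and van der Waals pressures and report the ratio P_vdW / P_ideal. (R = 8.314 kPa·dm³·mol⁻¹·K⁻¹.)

P_vdW / P_ideal ≈ 0.9357

Ideal: P_ideal = RT/V_m = (8.314)(459)/0.8030 = 4752.34 kPa
vdW: P = RT/(V_m − b) − a/V_m² = 3816.13/0.760220 − 369.4/0.644809 = 5019.77 − 572.883 = 4446.89 kPa
Ratio = 4446.89/4752.34 = 0.9357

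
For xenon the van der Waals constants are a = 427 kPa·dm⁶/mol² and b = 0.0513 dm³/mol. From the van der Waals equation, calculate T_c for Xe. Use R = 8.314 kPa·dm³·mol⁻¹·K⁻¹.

T_c ≈ 296.6 K

For a van der Waals gas, T_c = 8a/(27Rb).
T_c = 8×427/(27×8.314×0.0513) = 3416.0/11.516 = 296.6 K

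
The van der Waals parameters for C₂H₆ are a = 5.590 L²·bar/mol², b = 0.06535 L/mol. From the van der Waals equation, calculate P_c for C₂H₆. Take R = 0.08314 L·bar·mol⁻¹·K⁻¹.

For a van der Waals gas, P_c = a/(27b²).
P_c = 5.590/(27×(0.06535)²) = 5.590/0.11531 = 48.48 bar

P_c ≈ 48.48 bar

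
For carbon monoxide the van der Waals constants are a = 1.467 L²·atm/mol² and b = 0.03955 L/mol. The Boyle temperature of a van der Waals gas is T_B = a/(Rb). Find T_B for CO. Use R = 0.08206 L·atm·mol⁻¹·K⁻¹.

T_B ≈ 452.0 K

For a van der Waals gas the second virial coefficient B₂ = b − a/(RT) vanishes at T_B = a/(Rb).
T_B = 1.467/(0.08206×0.03955) = 1.467/0.0032455 = 452.0 K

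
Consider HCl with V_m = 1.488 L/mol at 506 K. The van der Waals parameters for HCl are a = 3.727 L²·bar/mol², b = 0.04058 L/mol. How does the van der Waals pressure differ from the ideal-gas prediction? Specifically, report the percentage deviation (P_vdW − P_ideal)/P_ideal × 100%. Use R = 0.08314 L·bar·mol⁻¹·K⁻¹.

-3.15 %

Ideal: P_ideal = RT/V_m = (0.08314)(506)/1.488 = 28.2721 bar
vdW: P = RT/(V_m − b) − a/V_m² = 42.0688/1.44742 − 3.727/2.21414 = 29.0647 − 1.68327 = 27.3814 bar
% deviation = (27.3814 − 28.2721)/28.2721 × 100% = -3.15%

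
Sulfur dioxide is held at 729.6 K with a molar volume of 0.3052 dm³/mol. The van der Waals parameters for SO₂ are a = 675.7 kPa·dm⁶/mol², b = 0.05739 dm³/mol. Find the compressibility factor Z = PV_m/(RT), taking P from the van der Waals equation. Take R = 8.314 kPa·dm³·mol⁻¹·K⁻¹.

P = RT/(V_m − b) − a/V_m² = (8.314)(729.6)/(0.3052 − 0.05739) − 675.7/(0.3052)²
  = 6065.9/0.24781 − 7254.1 = 24478 − 7254.1 = 17224 kPa
Z = PV_m/(RT) = (17224)(0.3052)/((8.314)(729.6)) = 5256.8/6065.9 = 0.8666

Z ≈ 0.8666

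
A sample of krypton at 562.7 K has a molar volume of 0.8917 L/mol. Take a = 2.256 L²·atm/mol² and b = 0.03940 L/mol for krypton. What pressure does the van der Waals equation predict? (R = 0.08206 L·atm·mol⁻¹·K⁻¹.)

P = RT/(V_m − b) − a/V_m²
RT/(V_m − b) = (0.08206)(562.7)/(0.8917 − 0.03940) = 46.175/0.85230 = 54.177 atm
a/V_m² = 2.256/(0.8917)² = 2.8373 atm
P = 54.177 − 2.8373 = 51.34 atm

P ≈ 51.34 atm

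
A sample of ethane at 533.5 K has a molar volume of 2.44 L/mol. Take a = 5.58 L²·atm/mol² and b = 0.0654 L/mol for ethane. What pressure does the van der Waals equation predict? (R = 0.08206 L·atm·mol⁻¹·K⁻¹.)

P ≈ 17.50 atm

P = RT/(V_m − b) − a/V_m²
RT/(V_m − b) = (0.08206)(533.5)/(2.44 − 0.0654) = 43.779/2.3746 = 18.436 atm
a/V_m² = 5.58/(2.44)² = 0.93725 atm
P = 18.436 − 0.93725 = 17.50 atm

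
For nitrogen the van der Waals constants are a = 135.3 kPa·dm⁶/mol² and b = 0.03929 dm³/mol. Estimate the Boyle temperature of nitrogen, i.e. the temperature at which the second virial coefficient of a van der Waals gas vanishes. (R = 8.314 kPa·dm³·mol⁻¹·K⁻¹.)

For a van der Waals gas the second virial coefficient B₂ = b − a/(RT) vanishes at T_B = a/(Rb).
T_B = 135.3/(8.314×0.03929) = 135.3/0.32666 = 414.2 K

T_B ≈ 414.2 K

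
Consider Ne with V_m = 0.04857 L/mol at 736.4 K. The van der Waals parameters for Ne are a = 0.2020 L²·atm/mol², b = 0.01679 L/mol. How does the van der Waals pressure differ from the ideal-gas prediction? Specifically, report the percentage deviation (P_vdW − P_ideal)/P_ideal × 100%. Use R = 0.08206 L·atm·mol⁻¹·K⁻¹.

Ideal: P_ideal = RT/V_m = (0.08206)(736.4)/0.04857 = 1244.16 atm
vdW: P = RT/(V_m − b) − a/V_m² = 60.4290/0.0317800 − 0.2020/0.00235904 = 1901.48 − 85.6281 = 1815.85 atm
% deviation = (1815.85 − 1244.16)/1244.16 × 100% = 45.95%

45.95 %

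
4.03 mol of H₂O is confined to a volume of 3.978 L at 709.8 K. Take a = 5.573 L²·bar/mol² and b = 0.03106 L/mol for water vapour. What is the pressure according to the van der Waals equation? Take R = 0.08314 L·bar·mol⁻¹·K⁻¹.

P ≈ 56.01 bar

P = nRT/(V − nb) − a n²/V²
nRT/(V − nb) = (4.03)(0.08314)(709.8)/(3.978 − 4.03×0.03106) = 237.82/3.8528 = 61.727 bar
a n²/V² = (5.573)(4.03)²/(3.978)² = 5.7197 bar
P = 61.727 − 5.7197 = 56.01 bar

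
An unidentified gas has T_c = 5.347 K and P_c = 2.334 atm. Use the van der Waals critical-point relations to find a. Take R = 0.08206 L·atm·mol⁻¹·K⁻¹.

a ≈ 0.03480 L²·atm/mol²

From T_c = 8a/(27Rb) and P_c = a/(27b²): a = 27 R² T_c²/(64 P_c).
a = 27×(0.08206)²×(5.347)²/(64×2.334) = 5.1981/149.38 = 0.03480 L²·atm/mol²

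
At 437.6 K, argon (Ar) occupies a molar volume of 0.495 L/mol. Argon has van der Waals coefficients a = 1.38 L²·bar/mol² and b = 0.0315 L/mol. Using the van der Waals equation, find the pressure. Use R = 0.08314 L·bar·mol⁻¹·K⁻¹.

P ≈ 72.86 bar

P = RT/(V_m − b) − a/V_m²
RT/(V_m − b) = (0.08314)(437.6)/(0.495 − 0.0315) = 36.382/0.46350 = 78.494 bar
a/V_m² = 1.38/(0.495)² = 5.6321 bar
P = 78.494 − 5.6321 = 72.86 bar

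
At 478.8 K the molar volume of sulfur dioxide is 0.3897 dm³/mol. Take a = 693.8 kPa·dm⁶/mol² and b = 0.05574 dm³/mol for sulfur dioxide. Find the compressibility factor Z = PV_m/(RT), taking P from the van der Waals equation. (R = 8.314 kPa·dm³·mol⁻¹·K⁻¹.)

Z ≈ 0.7197

P = RT/(V_m − b) − a/V_m² = (8.314)(478.8)/(0.3897 − 0.05574) − 693.8/(0.3897)²
  = 3980.7/0.33396 − 4568.5 = 11920 − 4568.5 = 7352 kPa
Z = PV_m/(RT) = (7352)(0.3897)/((8.314)(478.8)) = 2865.1/3980.7 = 0.7197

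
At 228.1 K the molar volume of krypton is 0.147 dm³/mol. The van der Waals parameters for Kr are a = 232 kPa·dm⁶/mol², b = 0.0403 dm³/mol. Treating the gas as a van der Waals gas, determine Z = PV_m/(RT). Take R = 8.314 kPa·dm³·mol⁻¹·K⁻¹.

Z ≈ 0.5455

P = RT/(V_m − b) − a/V_m² = (8.314)(228.1)/(0.147 − 0.0403) − 232/(0.147)²
  = 1896.4/0.10670 − 10736 = 17773 − 10736 = 7037 kPa
Z = PV_m/(RT) = (7037)(0.147)/((8.314)(228.1)) = 1034.4/1896.4 = 0.5455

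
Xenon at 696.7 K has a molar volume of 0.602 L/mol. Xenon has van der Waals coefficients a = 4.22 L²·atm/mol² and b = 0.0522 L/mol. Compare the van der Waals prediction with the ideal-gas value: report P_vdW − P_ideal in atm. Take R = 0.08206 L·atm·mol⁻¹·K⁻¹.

Ideal: P_ideal = RT/V_m = (0.08206)(696.7)/0.602 = 94.9688 atm
vdW: P = RT/(V_m − b) − a/V_m² = 57.1712/0.549800 − 4.22/0.362404 = 103.985 − 11.6445 = 92.341 atm
ΔP = 92.341 − 94.9688 = -2.63 atm

ΔP ≈ -2.63 atm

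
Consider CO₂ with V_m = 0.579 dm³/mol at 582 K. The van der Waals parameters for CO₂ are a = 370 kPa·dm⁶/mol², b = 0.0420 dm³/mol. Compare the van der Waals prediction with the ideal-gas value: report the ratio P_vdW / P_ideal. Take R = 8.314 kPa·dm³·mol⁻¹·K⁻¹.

Ideal: P_ideal = RT/V_m = (8.314)(582)/0.579 = 8357.08 kPa
vdW: P = RT/(V_m − b) − a/V_m² = 4838.75/0.537000 − 370/0.335241 = 9010.71 − 1103.68 = 7907.03 kPa
Ratio = 7907.03/8357.08 = 0.9461

P_vdW / P_ideal ≈ 0.9461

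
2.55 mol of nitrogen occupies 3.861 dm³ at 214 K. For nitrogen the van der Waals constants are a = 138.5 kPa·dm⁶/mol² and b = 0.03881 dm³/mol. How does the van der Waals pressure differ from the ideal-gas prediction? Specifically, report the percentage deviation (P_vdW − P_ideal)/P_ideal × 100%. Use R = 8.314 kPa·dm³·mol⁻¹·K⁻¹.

Ideal: P_ideal = nRT/V = (2.55)(8.314)(214)/3.861 = 1175.07 kPa
vdW: P = nRT/(V − nb) − a n²/V² = 4536.95/3.76203 − 900.596/14.9073 = 1205.98 − 60.4131 = 1145.57 kPa
% deviation = (1145.57 − 1175.07)/1175.07 × 100% = -2.51%

-2.51 %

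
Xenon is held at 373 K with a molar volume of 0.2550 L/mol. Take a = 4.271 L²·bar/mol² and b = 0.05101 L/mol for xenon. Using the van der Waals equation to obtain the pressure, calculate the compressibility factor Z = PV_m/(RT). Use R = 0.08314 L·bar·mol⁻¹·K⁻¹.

Z ≈ 0.7100

P = RT/(V_m − b) − a/V_m² = (0.08314)(373)/(0.2550 − 0.05101) − 4.271/(0.2550)²
  = 31.011/0.20399 − 65.682 = 152.02 − 65.682 = 86.34 bar
Z = PV_m/(RT) = (86.34)(0.2550)/((0.08314)(373)) = 22.017/31.011 = 0.7100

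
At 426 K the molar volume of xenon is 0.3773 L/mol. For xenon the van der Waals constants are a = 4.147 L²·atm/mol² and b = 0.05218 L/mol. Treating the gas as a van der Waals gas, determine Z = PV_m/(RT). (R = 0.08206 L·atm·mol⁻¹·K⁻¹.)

Z ≈ 0.8461

P = RT/(V_m − b) − a/V_m² = (0.08206)(426)/(0.3773 − 0.05218) − 4.147/(0.3773)²
  = 34.958/0.32512 − 29.131 = 107.52 − 29.131 = 78.39 atm
Z = PV_m/(RT) = (78.39)(0.3773)/((0.08206)(426)) = 29.577/34.958 = 0.8461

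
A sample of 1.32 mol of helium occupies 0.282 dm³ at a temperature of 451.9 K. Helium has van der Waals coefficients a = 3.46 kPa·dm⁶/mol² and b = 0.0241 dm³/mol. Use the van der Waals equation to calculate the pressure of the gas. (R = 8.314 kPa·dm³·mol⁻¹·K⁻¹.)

P ≈ 19747 kPa

P = nRT/(V − nb) − a n²/V²
nRT/(V − nb) = (1.32)(8.314)(451.9)/(0.282 − 1.32×0.0241) = 4959.4/0.25019 = 19823 kPa
a n²/V² = (3.46)(1.32)²/(0.282)² = 75.810 kPa
P = 19823 − 75.810 = 19747 kPa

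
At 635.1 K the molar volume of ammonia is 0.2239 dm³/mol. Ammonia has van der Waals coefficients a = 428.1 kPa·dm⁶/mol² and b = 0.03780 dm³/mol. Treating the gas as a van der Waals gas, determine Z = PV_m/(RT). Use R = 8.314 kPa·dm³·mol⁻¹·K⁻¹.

Z ≈ 0.8410

P = RT/(V_m − b) − a/V_m² = (8.314)(635.1)/(0.2239 − 0.03780) − 428.1/(0.2239)²
  = 5280.2/0.18610 − 8539.6 = 28373 − 8539.6 = 19833 kPa
Z = PV_m/(RT) = (19833)(0.2239)/((8.314)(635.1)) = 4440.6/5280.2 = 0.8410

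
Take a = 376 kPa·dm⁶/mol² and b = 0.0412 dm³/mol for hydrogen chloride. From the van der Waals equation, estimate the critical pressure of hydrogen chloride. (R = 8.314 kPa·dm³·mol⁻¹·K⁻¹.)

P_c ≈ 8204 kPa

For a van der Waals gas, P_c = a/(27b²).
P_c = 376/(27×(0.0412)²) = 376/0.045831 = 8204 kPa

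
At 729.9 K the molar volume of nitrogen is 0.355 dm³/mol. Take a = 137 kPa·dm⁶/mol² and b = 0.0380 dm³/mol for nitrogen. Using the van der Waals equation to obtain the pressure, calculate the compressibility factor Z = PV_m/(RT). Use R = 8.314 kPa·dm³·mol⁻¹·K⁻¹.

Z ≈ 1.056

P = RT/(V_m − b) − a/V_m² = (8.314)(729.9)/(0.355 − 0.0380) − 137/(0.355)²
  = 6068.4/0.31700 − 1087.1 = 19143 − 1087.1 = 18056 kPa
Z = PV_m/(RT) = (18056)(0.355)/((8.314)(729.9)) = 6409.9/6068.4 = 1.056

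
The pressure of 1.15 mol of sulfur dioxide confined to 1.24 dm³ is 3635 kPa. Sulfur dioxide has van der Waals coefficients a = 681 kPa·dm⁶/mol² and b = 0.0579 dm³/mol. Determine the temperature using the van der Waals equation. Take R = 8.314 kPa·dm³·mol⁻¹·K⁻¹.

T ≈ 518.0 K

T = (P + a n²/V²)(V − nb)/(nR)
P + a n²/V² = 3635 + (681)(1.15)²/(1.24)² = 4220.7 kPa
V − nb = 1.24 − (1.15)(0.0579) = 1.1734 dm³
T = (4220.7)(1.1734)/((1.15)(8.314)) = 518.0 K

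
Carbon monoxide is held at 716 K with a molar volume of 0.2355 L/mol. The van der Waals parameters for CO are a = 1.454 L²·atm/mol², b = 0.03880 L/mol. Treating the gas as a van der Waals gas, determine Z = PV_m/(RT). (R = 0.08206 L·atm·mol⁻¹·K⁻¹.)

Z ≈ 1.092

P = RT/(V_m − b) − a/V_m² = (0.08206)(716)/(0.2355 − 0.03880) − 1.454/(0.2355)²
  = 58.755/0.19670 − 26.217 = 298.70 − 26.217 = 272.48 atm
Z = PV_m/(RT) = (272.48)(0.2355)/((0.08206)(716)) = 64.169/58.755 = 1.092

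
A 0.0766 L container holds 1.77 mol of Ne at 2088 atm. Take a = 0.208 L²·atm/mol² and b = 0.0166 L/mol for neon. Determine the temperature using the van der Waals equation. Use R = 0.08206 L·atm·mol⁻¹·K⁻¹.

T ≈ 714.9 K

T = (P + a n²/V²)(V − nb)/(nR)
P + a n²/V² = 2088 + (0.208)(1.77)²/(0.0766)² = 2199.1 atm
V − nb = 0.0766 − (1.77)(0.0166) = 0.047218 L
T = (2199.1)(0.047218)/((1.77)(0.08206)) = 714.9 K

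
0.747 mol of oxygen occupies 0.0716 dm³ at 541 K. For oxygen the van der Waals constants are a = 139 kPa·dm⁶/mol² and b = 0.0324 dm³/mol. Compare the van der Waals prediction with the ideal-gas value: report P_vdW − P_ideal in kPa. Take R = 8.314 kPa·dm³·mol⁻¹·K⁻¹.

Ideal: P_ideal = nRT/V = (0.747)(8.314)(541)/0.0716 = 46926.1 kPa
vdW: P = nRT/(V − nb) − a n²/V² = 3359.91/0.0473972 − 77.5633/0.00512656 = 70888.4 − 15129.7 = 55758.7 kPa
ΔP = 55758.7 − 46926.1 = 8833 kPa

ΔP ≈ 8833 kPa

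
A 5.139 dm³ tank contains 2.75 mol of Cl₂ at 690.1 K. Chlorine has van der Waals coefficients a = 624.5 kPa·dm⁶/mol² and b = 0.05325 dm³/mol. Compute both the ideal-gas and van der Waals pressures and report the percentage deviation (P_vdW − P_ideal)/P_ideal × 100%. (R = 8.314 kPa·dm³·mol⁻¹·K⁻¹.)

-2.89 %

Ideal: P_ideal = nRT/V = (2.75)(8.314)(690.1)/5.139 = 3070.27 kPa
vdW: P = nRT/(V − nb) − a n²/V² = 15778.1/4.99256 − 4722.78/26.4093 = 3160.32 − 178.830 = 2981.49 kPa
% deviation = (2981.49 − 3070.27)/3070.27 × 100% = -2.89%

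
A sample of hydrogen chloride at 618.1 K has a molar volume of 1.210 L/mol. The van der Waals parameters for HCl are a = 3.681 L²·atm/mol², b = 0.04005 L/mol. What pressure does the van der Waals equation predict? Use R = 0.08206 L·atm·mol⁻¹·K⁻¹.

P ≈ 40.84 atm

P = RT/(V_m − b) − a/V_m²
RT/(V_m − b) = (0.08206)(618.1)/(1.210 − 0.04005) = 50.721/1.1700 = 43.351 atm
a/V_m² = 3.681/(1.210)² = 2.5142 atm
P = 43.351 − 2.5142 = 40.84 atm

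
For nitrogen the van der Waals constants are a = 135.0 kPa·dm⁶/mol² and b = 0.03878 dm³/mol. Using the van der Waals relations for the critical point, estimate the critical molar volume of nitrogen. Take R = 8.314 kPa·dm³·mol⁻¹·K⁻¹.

V_m,c ≈ 0.1163 dm³/mol

For a van der Waals gas, V_m,c = 3b.
V_m,c = 3×0.03878 = 0.1163 dm³/mol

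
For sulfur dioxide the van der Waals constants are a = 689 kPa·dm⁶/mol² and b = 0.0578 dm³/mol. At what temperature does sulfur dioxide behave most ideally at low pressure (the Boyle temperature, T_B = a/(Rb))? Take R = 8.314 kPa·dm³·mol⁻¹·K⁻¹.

For a van der Waals gas the second virial coefficient B₂ = b − a/(RT) vanishes at T_B = a/(Rb).
T_B = 689/(8.314×0.0578) = 689/0.48055 = 1434 K

T_B ≈ 1434 K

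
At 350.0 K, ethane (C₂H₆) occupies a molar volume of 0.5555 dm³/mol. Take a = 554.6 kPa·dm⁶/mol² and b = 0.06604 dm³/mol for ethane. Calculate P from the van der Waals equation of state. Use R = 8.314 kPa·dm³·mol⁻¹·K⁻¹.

P ≈ 4148 kPa

P = RT/(V_m − b) − a/V_m²
RT/(V_m − b) = (8.314)(350.0)/(0.5555 − 0.06604) = 2909.9/0.48946 = 5945.1 kPa
a/V_m² = 554.6/(0.5555)² = 1797.3 kPa
P = 5945.1 − 1797.3 = 4148 kPa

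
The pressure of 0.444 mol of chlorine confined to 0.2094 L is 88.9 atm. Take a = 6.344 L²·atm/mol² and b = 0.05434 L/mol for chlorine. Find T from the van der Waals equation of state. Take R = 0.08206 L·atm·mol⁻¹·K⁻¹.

T ≈ 597.1 K

T = (P + a n²/V²)(V − nb)/(nR)
P + a n²/V² = 88.9 + (6.344)(0.444)²/(0.2094)² = 117.42 atm
V − nb = 0.2094 − (0.444)(0.05434) = 0.18527 L
T = (117.42)(0.18527)/((0.444)(0.08206)) = 597.1 K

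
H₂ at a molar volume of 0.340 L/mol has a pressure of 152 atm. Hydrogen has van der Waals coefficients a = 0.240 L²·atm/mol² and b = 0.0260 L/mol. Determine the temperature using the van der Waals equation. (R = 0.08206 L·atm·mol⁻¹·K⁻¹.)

T ≈ 589.6 K

T = (P + a/V_m²)(V_m − b)/R
P + a/V_m² = 152 + 0.240/(0.340)² = 154.08 atm
V_m − b = 0.340 − 0.0260 = 0.31400 L/mol
T = (154.08)(0.31400)/0.08206 = 589.6 K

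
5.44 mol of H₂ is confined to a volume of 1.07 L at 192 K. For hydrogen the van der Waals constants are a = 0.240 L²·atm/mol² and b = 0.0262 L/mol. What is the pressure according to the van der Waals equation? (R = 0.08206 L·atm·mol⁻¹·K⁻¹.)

P ≈ 86.21 atm

P = nRT/(V − nb) − a n²/V²
nRT/(V − nb) = (5.44)(0.08206)(192)/(1.07 − 5.44×0.0262) = 85.710/0.92747 = 92.413 atm
a n²/V² = (0.240)(5.44)²/(1.07)² = 6.2036 atm
P = 92.413 − 6.2036 = 86.21 atm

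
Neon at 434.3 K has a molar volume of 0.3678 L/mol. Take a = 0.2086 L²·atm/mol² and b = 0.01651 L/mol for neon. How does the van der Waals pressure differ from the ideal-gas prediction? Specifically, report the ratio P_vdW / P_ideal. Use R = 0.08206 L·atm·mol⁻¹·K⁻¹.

P_vdW / P_ideal ≈ 1.031

Ideal: P_ideal = RT/V_m = (0.08206)(434.3)/0.3678 = 96.8968 atm
vdW: P = RT/(V_m − b) − a/V_m² = 35.6387/0.351290 − 0.2086/0.135277 = 101.451 − 1.54202 = 99.909 atm
Ratio = 99.909/96.8968 = 1.031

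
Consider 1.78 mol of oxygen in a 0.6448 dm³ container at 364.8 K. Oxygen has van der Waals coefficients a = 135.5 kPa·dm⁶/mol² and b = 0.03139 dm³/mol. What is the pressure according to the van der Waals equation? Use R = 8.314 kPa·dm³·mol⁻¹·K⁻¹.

P ≈ 8134 kPa

P = nRT/(V − nb) − a n²/V²
nRT/(V − nb) = (1.78)(8.314)(364.8)/(0.6448 − 1.78×0.03139) = 5398.6/0.58893 = 9166.8 kPa
a n²/V² = (135.5)(1.78)²/(0.6448)² = 1032.6 kPa
P = 9166.8 − 1032.6 = 8134 kPa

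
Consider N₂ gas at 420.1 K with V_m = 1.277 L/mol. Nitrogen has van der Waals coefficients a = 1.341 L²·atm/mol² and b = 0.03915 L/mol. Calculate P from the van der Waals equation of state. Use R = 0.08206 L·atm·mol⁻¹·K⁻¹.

P = RT/(V_m − b) − a/V_m²
RT/(V_m − b) = (0.08206)(420.1)/(1.277 − 0.03915) = 34.473/1.2379 = 27.848 atm
a/V_m² = 1.341/(1.277)² = 0.82233 atm
P = 27.848 − 0.82233 = 27.03 atm

P ≈ 27.03 atm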